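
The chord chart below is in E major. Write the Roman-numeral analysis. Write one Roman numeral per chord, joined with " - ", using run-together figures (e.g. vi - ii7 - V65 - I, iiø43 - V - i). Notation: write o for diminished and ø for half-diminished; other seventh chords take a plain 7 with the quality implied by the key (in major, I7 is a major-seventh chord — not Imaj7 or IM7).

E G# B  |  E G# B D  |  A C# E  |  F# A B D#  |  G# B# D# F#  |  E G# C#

I - V7/IV - IV - V43 - V7/vi - vi6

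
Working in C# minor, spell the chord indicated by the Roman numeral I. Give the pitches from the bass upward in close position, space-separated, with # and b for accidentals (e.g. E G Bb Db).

C# E# G#

I is the major tonic (Picardy third), borrowed from the parallel major. In C# minor that root is C#.
So the chord is C#-E#-G#, a major triad.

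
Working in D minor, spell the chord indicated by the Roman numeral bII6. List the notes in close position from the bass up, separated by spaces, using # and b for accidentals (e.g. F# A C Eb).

bII6 is the Neapolitan sixth — a major triad on the lowered second degree, here in its customary first inversion. In D minor that root is Eb.
So the chord is Eb-G-Bb.
The figured bass 6 indicates first inversion, placing the third (G) in the bass: G-Bb-Eb.

G Bb Eb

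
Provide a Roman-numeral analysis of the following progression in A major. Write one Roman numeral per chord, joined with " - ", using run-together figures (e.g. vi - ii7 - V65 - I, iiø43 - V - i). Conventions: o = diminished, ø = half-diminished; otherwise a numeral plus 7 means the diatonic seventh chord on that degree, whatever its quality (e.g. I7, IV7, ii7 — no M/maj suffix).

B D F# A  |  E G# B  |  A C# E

B-D-F#-A has root B, degree 2 in A major, so ii7.
E-G#-B: major triad on E = scale degree 5 → V.
A-C#-E: major triad on A = scale degree 1 → I.

ii7 - V - I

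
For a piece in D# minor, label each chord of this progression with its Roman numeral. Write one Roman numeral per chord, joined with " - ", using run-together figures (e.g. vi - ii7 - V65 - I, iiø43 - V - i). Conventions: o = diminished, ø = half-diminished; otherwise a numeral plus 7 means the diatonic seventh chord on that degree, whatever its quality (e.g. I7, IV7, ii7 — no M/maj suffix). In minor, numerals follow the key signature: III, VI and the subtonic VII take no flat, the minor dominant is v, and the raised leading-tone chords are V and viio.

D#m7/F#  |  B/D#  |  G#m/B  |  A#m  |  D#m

i65 - VI6 - iv6 - v - i

D#m7/F#: root D# is the tonic; minor seventh chord there is i65.
B/D#: major triad on B = scale degree 6 → VI6.
G#m/B: root G# is the subdominant; minor triad there is iv6.
A#m: minor triad on A# = scale degree 5 → v.
D#m: minor triad on D# = scale degree 1 → i.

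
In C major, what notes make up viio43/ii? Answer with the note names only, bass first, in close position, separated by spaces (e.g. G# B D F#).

G Bb C# E

The slash marks an applied leading-tone chord: viio of ii. In C major, ii is D, so the leading tone to it is C#, a half step below.
Building a fully diminished seventh chord on C# gives C#-E-G-Bb.
The figured bass 43 indicates second inversion, placing the fifth (G) in the bass: G-Bb-C#-E.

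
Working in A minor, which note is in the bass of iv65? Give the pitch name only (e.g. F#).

F

iv in A minor has root D; the chord is D-F-A-C.
The figure 65 means first inversion — the third is in the bass.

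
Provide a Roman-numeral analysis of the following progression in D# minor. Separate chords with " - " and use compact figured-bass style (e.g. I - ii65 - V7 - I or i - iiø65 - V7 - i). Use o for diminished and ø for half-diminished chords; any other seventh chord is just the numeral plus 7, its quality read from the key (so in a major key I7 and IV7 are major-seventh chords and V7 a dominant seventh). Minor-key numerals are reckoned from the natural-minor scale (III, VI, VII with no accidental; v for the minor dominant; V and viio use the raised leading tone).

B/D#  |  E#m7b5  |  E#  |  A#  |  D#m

VI6 - iiø7 - V/V - V - i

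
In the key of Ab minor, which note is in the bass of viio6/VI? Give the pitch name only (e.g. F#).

Gb

The applied chord viio6/VI is rooted on Eb: Eb-Gb-Bbb.
The figure 6 means first inversion — the third is in the bass.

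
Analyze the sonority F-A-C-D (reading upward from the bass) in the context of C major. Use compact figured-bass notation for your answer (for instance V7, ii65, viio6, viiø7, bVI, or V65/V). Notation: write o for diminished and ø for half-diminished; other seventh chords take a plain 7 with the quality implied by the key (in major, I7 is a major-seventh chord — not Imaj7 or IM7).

Stacked in thirds the chord is D-F-A-C: a minor seventh chord on D.
In C major, D is the supertonic; the diatonic minor seventh chord there is ii7.
With F in the bass the chord is in first inversion, so the figured bass is 65.

ii65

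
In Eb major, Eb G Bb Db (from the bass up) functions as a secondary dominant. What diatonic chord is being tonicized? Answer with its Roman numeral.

IV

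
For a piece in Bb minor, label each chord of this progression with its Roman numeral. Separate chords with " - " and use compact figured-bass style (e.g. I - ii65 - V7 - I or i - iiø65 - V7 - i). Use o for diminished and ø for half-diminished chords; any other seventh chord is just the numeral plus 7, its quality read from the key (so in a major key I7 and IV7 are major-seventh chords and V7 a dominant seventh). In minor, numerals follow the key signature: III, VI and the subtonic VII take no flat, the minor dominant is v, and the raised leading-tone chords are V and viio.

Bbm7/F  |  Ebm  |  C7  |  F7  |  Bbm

Bbm7/F: minor seventh chord on Bb = scale degree 1 → i43.
Ebm: root Eb is the subdominant; minor triad there is iv.
C7: chromatic; C is V of V, so V7/V.
F7: dominant seventh chord on F = scale degree 5 → V7.
Bbm: minor triad on Bb = scale degree 1 → i.

i43 - iv - V7/V - V7 - i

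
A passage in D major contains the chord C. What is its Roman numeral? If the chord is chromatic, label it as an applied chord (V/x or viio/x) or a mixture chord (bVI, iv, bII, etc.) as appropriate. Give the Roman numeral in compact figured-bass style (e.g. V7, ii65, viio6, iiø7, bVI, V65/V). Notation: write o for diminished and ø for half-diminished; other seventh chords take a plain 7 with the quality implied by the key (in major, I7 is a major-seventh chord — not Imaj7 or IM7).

The pitches C-E-G form a major triad rooted on C.
C is the lowered seventh degree of D major (diatonic 7 would be C#). This is a major triad on the lowered seventh degree (the subtonic), borrowed from the parallel minor.

bVII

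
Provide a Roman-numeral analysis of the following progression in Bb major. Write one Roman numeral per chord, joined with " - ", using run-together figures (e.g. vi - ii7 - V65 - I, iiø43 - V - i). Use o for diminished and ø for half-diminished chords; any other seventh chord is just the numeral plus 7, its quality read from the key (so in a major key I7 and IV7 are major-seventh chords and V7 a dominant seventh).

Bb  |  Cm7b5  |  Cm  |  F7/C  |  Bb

Bb: major triad on Bb = scale degree 1 → I.
Cm7b5: C with this quality isn't in the key; it's iiø7, borrowed from the parallel minor.
Cm: minor triad on C = scale degree 2 → ii.
F7/C: root F is the dominant; dominant seventh chord there is V43.
Bb: major triad on Bb = scale degree 1 → I.

I - iiø7 - ii - V43 - I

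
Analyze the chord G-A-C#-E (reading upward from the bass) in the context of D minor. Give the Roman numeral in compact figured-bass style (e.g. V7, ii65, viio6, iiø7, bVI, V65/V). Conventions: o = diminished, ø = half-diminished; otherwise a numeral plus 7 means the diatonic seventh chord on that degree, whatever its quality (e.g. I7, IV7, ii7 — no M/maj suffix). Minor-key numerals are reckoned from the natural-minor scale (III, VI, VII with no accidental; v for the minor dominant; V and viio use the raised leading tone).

V42

Stacked in thirds the chord is A-C#-E-G: a dominant seventh chord on A.
A is scale degree 5 in D minor, and a dominant seventh chord on that degree is written V7.
With G in the bass the chord is in third inversion, so the figured bass is 42.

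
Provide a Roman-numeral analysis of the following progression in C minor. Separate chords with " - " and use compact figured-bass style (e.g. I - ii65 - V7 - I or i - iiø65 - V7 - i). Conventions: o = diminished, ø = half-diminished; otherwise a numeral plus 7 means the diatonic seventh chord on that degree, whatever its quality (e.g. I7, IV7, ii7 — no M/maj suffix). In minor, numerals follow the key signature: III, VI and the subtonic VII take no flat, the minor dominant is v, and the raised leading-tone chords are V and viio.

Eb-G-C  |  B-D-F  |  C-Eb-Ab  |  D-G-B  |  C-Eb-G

i6 - viio - VI6 - V64 - i

Eb-G-C: minor triad on C = scale degree 1 → i6.
B-D-F: root B is the leading tone; diminished triad there is viio.
C-Eb-Ab has root Ab, degree 6 in C minor, so VI6.
D-G-B: major triad on G = scale degree 5 → V64.
C-Eb-G: minor triad on C = scale degree 1 → i.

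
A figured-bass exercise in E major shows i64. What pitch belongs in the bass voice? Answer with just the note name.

i in E major has root E; the chord is E-G-B.
The figure 64 means second inversion — the fifth is in the bass.

B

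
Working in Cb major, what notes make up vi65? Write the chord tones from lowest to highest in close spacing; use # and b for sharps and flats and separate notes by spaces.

Cb Eb Gb Ab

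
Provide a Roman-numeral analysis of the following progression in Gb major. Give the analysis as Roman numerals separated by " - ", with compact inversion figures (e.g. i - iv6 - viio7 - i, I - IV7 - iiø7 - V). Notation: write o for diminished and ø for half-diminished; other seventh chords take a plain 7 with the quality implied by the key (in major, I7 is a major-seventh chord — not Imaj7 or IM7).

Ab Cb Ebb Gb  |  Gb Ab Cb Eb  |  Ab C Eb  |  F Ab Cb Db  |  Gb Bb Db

iiø7 - ii42 - V/V - V65 - I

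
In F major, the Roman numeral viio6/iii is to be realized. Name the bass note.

B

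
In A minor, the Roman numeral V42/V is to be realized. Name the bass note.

The applied chord V42/V is rooted on B: B-D#-F#-A.
The figure 42 means third inversion — the seventh is in the bass.

A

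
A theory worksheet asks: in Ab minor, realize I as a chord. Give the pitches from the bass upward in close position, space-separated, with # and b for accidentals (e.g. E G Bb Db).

Ab C Eb

I is the major tonic (Picardy third), borrowed from the parallel major. In Ab minor that root is Ab.
So the chord is Ab-C-Eb.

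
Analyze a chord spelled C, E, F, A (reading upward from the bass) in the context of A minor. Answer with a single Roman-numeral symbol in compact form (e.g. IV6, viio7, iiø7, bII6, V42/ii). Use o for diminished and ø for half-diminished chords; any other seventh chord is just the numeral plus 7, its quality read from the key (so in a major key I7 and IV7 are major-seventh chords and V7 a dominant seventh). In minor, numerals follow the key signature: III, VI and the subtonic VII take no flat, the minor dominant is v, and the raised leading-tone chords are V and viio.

VI43

The pitches F-A-C-E form a major seventh chord rooted on F.
In A minor, F is the submediant; the diatonic major seventh chord there is VI7.
With C in the bass the chord is in second inversion, so the figured bass is 43.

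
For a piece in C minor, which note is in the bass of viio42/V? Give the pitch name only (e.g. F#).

The applied chord viio42/V is rooted on F#: F#-A-C-Eb.
The figure 42 means third inversion — the seventh is in the bass.

Eb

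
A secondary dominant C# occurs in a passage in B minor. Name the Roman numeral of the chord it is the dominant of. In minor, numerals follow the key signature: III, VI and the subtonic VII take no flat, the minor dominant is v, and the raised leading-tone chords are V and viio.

The chord is a major triad on C#.
A dominant resolves down a perfect fifth: C# → F#. In B minor, F# is scale degree 5, i.e. V.

V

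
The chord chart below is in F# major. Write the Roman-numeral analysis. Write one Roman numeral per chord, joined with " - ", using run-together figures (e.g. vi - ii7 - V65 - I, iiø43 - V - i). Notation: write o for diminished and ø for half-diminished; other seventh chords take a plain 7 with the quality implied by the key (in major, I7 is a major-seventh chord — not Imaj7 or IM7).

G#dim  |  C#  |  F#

G#dim is non-diatonic — iio, a mixture chord from F# minor.
C# has root C#, degree 5 in F# major, so V.
F# has root F#, degree 1 in F# major, so I.

iio - V - I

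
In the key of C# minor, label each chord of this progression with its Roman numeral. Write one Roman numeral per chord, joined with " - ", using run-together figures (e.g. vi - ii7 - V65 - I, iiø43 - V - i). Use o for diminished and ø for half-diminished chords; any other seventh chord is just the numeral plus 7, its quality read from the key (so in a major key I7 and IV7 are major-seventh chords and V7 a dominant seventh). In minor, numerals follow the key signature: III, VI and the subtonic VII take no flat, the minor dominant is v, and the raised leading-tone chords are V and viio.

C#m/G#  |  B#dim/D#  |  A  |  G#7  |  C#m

C#m/G#: minor triad on C# = scale degree 1 → i64.
B#dim/D#: diminished triad on B# = scale degree 7 → viio6.
A: major triad on A = scale degree 6 → VI.
G#7: root G# is the dominant; dominant seventh chord there is V7.
C#m has root C#, degree 1 in C# minor, so i.

i64 - viio6 - VI - V7 - i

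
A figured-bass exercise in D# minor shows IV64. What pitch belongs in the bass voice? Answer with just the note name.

IV in D# minor has root G#; the chord is G#-B#-D#.
The figure 64 means second inversion — the fifth is in the bass.

D#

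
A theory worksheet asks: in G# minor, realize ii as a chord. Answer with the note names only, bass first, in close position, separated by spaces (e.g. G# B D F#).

Scale degree 2 in G# minor is A#; here the chord built on it is altered to a minor triad. ii is the minor supertonic, borrowed from the parallel major (the Dorian ii).
So the chord is A#-C#-E#, a minor triad.

A# C# E#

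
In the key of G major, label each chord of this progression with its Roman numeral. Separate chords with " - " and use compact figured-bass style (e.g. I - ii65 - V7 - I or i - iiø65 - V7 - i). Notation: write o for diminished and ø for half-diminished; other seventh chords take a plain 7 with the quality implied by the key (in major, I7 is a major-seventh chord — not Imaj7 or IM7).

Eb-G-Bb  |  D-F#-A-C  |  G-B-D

bVI - V7 - I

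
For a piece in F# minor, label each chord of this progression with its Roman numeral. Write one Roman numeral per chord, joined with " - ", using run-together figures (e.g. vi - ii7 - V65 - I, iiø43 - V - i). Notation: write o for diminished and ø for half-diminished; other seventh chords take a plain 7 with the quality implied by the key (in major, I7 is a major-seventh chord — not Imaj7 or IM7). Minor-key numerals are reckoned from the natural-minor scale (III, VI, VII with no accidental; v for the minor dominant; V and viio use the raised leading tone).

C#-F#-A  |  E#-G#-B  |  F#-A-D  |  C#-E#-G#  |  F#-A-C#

C#-F#-A has root F#, degree 1 in F# minor, so i64.
E#-G#-B has root E#, degree 7 in F# minor, so viio.
F#-A-D has root D, degree 6 in F# minor, so VI6.
C#-E#-G#: major triad on C# = scale degree 5 → V.
F#-A-C#: minor triad on F# = scale degree 1 → i.

i64 - viio - VI6 - V - i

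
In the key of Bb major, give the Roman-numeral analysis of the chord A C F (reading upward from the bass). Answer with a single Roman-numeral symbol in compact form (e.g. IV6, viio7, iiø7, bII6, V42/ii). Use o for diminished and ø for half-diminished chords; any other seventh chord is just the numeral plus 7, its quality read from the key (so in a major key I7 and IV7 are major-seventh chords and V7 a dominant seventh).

V6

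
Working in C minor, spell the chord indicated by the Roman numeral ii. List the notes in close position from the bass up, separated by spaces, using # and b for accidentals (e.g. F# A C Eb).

Scale degree 2 in C minor is D; here the chord built on it is altered to a minor triad. ii is the minor supertonic, borrowed from the parallel major (the Dorian ii).
So the chord is D-F-A.

D F A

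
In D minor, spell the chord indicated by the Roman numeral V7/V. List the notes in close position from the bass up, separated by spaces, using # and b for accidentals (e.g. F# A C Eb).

The slash means an applied dominant: we want the dominant of V. In D minor, V is A major, and its dominant is built on E.
Building a dominant seventh chord on E gives E-G#-B-D.

E G# B D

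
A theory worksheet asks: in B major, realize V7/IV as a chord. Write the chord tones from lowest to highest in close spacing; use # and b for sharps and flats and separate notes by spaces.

B D# F# A

V7/IV is a secondary dominant — the dominant seventh of IV. IV in B major is E, so the applied chord's root is B, a perfect fifth above.
Building a dominant seventh chord on B gives B-D#-F#-A.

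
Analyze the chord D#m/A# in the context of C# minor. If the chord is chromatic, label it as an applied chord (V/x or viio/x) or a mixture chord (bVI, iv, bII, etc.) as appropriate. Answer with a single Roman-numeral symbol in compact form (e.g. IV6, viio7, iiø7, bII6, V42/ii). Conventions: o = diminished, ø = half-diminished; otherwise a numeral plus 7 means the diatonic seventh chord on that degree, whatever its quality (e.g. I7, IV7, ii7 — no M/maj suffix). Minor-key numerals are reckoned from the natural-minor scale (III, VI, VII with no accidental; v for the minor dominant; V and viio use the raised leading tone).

ii64

The pitches D#-F#-A# form a minor triad rooted on D#.
D# is the second degree of C# minor. This is the minor supertonic, borrowed from the parallel major (the Dorian ii).
With A# in the bass the chord is in second inversion, so the figured bass is 64.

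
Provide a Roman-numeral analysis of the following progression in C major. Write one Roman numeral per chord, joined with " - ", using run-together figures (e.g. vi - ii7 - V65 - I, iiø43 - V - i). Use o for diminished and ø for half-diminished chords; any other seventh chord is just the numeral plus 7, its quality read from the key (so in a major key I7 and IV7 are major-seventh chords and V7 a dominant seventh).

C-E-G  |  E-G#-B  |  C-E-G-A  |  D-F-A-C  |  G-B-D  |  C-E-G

C-E-G has root C, degree 1 in C major, so I.
E-G#-B is the secondary dominant of vi (major triad on E): V/vi.
C-E-G-A has root A, degree 6 in C major, so vi65.
D-F-A-C has root D, degree 2 in C major, so ii7.
G-B-D has root G, degree 5 in C major, so V.
C-E-G: root C is the tonic; major triad there is I.

I - V/vi - vi65 - ii7 - V - I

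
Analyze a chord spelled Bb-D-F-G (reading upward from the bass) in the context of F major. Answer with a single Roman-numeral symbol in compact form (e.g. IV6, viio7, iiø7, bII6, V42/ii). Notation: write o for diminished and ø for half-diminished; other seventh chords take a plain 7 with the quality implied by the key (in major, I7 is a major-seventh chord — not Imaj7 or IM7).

Stacked in thirds the chord is G-Bb-D-F: a minor seventh chord on G.
G is scale degree 2 in F major, and a minor seventh chord on that degree is written ii7.
With Bb in the bass the chord is in first inversion, so the figured bass is 65.

ii65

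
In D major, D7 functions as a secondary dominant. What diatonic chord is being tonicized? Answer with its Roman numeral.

IV

The chord is a dominant seventh chord on D.
A dominant resolves down a perfect fifth: D → G. In D major, G is scale degree 4, i.e. IV.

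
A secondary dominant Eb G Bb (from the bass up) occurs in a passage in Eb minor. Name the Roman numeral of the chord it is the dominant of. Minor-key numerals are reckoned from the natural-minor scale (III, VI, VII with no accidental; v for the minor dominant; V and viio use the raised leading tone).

iv

The chord is a major triad on Eb.
A dominant resolves down a perfect fifth: Eb → Ab. In Eb minor, Ab is scale degree 4, i.e. iv.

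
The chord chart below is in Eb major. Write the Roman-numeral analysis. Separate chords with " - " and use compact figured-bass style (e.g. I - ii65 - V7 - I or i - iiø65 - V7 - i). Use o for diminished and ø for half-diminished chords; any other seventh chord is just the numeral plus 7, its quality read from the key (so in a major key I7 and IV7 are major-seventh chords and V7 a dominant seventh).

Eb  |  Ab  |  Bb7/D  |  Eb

I - IV - V65 - I

Eb: root Eb is the tonic; major triad there is I.
Ab has root Ab, degree 4 in Eb major, so IV.
Bb7/D has root Bb, degree 5 in Eb major, so V65.
Eb: root Eb is the tonic; major triad there is I.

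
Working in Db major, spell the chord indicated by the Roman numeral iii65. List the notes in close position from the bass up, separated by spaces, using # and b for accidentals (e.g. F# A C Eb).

In Db major, scale degree 3 is F, and the diatonic chord built there is a minor seventh chord.
That chord is spelled F-Ab-C-Eb.
With the 65 figure the chord is in first inversion; from the bass Ab upward in close position it reads Ab-C-Eb-F.

Ab C Eb F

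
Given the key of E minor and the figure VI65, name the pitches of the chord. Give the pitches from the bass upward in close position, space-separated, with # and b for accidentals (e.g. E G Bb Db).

E G B C

The numeral's case and figure indicate a major seventh chord. In E minor its root, the submediant, is C.
Stacking thirds from C gives C-E-G-B.
With the 65 figure the chord is in first inversion; from the bass E upward in close position it reads E-G-B-C.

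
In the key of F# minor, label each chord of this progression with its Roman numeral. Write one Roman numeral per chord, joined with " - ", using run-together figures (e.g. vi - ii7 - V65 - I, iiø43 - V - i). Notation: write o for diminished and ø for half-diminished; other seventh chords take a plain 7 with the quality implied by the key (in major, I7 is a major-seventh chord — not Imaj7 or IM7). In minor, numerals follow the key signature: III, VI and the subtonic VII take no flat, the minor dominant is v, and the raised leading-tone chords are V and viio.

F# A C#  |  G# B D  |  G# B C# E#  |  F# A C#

F#-A-C# has root F#, degree 1 in F# minor, so i.
G#-B-D has root G#, degree 2 in F# minor, so iio.
G#-B-C#-E# has root C#, degree 5 in F# minor, so V43.
F#-A-C#: root F# is the tonic; minor triad there is i.

i - iio - V43 - i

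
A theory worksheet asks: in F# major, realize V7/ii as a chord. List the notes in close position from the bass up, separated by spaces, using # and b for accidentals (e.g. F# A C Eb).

V7/ii is a secondary dominant — the dominant seventh of ii. ii in F# major is G#, so the applied chord's root is D#, a perfect fifth above.
Building a dominant seventh chord on D# gives D#-F##-A#-C#.

D# F## A# C#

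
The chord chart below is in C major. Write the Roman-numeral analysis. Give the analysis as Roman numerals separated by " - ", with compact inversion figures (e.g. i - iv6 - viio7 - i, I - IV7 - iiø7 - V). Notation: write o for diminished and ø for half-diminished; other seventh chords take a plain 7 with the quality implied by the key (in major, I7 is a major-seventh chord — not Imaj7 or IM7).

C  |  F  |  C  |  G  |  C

I - IV - I - V - I

C: major triad on C = scale degree 1 → I.
F has root F, degree 4 in C major, so IV.
C has root C, degree 1 in C major, so I.
G: major triad on G = scale degree 5 → V.
C: major triad on C = scale degree 1 → I.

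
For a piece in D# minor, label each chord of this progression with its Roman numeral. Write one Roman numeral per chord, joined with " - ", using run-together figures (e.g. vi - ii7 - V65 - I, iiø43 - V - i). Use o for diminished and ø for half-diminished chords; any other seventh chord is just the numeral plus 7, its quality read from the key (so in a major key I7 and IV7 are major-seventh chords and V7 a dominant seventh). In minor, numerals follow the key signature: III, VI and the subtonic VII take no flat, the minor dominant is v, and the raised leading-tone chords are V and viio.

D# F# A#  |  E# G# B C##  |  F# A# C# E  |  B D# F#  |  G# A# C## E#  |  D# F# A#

i - viio65 - V7/VI - VI - V42 - i

D#-F#-A# has root D#, degree 1 in D# minor, so i.
E#-G#-B-C## has root C##, degree 7 in D# minor, so viio65.
F#-A#-C#-E: chromatic; F# is V of VI, so V7/VI.
B-D#-F#: root B is the submediant; major triad there is VI.
G#-A#-C##-E#: dominant seventh chord on A# = scale degree 5 → V42.
D#-F#-A# has root D#, degree 1 in D# minor, so i.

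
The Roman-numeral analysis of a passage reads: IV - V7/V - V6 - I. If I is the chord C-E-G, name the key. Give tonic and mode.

C major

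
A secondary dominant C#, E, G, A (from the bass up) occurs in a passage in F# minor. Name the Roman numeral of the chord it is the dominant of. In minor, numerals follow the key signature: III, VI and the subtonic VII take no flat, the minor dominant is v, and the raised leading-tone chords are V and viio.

The chord is a dominant seventh chord on A.
A dominant resolves down a perfect fifth: A → D. In F# minor, D is scale degree 6, i.e. VI.

VI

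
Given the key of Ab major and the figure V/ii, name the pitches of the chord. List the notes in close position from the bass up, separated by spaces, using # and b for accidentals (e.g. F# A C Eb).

V/ii is a secondary dominant — the dominant triad of ii. ii in Ab major is Bb, so the applied chord's root is F, a perfect fifth above.
Building a major triad on F gives F-A-C.

F A C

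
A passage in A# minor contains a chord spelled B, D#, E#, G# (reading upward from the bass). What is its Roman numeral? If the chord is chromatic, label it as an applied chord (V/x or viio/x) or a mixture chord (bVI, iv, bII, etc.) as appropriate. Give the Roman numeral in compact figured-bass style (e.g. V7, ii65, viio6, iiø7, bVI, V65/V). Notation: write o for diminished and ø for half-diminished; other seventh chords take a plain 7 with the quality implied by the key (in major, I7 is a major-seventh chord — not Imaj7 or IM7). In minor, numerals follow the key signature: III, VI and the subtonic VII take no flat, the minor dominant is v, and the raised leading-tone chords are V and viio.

viiø43/VI

Stacked in thirds the chord is E#-G#-B-D#: a half-diminished seventh chord on E#.
E# sits a half step below F# (VI in A# minor); a diminished chord there is the applied leading-tone chord of VI.
With B in the bass the chord is in second inversion, so the figured bass is 43.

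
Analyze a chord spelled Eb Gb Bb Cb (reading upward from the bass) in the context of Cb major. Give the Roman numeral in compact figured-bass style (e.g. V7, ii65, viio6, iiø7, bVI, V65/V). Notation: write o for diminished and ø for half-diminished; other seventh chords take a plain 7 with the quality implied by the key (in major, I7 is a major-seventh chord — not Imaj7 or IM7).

I65

Stacked in thirds the chord is Cb-Eb-Gb-Bb: a major seventh chord on Cb.
Cb is scale degree 1 in Cb major, and a major seventh chord on that degree is written I7.
With Eb in the bass the chord is in first inversion, so the figured bass is 65.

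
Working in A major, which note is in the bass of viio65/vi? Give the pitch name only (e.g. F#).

G#

The applied chord viio65/vi is rooted on E#: E#-G#-B-D.
The figure 65 means first inversion — the third is in the bass.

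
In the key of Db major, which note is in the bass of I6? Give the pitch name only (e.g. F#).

F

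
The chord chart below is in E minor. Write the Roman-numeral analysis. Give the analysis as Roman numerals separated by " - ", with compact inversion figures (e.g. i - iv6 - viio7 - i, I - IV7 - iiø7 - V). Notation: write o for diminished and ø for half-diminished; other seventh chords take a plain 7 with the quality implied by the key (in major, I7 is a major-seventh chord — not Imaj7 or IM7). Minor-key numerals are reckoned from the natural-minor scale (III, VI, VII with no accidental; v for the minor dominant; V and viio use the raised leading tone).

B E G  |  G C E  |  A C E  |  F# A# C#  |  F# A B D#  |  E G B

B-E-G has root E, degree 1 in E minor, so i64.
G-C-E: major triad on C = scale degree 6 → VI64.
A-C-E: minor triad on A = scale degree 4 → iv.
F#-A#-C# is the secondary dominant of V (major triad on F#): V/V.
F#-A-B-D#: root B is the dominant; dominant seventh chord there is V43.
E-G-B: minor triad on E = scale degree 1 → i.

i64 - VI64 - iv - V/V - V43 - i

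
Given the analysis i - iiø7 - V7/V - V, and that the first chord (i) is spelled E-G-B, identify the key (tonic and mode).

E minor

The anchor chord is a minor triad on E, labeled i.
If E is scale degree 1 and the mode makes that degree carry a minor triad, the tonic is E and the mode is minor.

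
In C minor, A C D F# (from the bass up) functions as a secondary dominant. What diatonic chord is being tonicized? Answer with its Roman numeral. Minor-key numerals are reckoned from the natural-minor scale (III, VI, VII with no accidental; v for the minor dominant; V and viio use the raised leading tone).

V

The chord is a dominant seventh chord on D.
A dominant resolves down a perfect fifth: D → G. In C minor, G is scale degree 5, i.e. V.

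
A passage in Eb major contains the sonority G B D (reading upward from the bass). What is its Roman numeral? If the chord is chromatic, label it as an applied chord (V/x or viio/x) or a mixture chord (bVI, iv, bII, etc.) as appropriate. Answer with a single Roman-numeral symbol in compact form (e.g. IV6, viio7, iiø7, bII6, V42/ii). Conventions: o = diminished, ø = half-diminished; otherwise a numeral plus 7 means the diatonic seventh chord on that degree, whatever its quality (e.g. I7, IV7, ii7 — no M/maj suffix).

Stacked in thirds the chord is G-B-D: a major triad on G.
G is not a diatonic chord root with this quality in Eb major, but it lies a perfect fifth above C (vi), so the chord functions as an applied dominant of vi.

V/vi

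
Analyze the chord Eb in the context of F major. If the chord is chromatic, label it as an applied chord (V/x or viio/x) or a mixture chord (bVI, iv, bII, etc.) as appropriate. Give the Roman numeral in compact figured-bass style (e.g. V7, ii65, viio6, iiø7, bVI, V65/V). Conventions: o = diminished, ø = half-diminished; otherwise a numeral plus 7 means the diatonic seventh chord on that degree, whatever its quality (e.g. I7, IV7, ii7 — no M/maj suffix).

bVII

The pitches Eb-G-Bb form a major triad rooted on Eb.
Eb is the lowered seventh degree of F major (diatonic 7 would be E). This is a major triad on the lowered seventh degree (the subtonic), borrowed from the parallel minor.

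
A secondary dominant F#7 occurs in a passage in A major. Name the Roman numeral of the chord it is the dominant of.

The chord is a dominant seventh chord on F#.
A dominant resolves down a perfect fifth: F# → B. In A major, B is scale degree 2, i.e. ii.

ii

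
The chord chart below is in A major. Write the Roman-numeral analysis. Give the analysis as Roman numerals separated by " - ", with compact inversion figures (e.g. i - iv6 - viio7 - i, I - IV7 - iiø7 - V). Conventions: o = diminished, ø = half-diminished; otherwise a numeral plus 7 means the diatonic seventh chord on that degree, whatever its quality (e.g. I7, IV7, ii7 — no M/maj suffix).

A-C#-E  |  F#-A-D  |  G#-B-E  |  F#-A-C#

A-C#-E: major triad on A = scale degree 1 → I.
F#-A-D: major triad on D = scale degree 4 → IV6.
G#-B-E: major triad on E = scale degree 5 → V6.
F#-A-C#: minor triad on F# = scale degree 6 → vi.

I - IV6 - V6 - vi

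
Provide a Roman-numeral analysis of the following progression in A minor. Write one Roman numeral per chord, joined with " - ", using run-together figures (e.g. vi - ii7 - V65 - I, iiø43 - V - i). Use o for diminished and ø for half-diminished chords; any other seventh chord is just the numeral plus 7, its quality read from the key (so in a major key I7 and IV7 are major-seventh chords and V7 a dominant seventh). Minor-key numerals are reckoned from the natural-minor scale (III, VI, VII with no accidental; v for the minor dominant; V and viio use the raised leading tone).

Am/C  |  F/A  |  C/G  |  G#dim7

i6 - VI6 - III64 - viio7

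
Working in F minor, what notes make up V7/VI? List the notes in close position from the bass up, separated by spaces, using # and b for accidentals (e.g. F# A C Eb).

V7/VI is a secondary dominant — the dominant seventh of VI. VI in F minor is Db, so the applied chord's root is Ab, a perfect fifth above.
Building a dominant seventh chord on Ab gives Ab-C-Eb-Gb.

Ab C Eb Gb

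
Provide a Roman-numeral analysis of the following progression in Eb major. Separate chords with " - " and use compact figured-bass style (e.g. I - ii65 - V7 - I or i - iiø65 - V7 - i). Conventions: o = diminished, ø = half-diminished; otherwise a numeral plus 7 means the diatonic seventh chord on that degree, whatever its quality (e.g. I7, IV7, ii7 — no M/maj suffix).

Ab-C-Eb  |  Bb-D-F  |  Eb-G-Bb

IV - V - I

Ab-C-Eb: root Ab is the subdominant; major triad there is IV.
Bb-D-F has root Bb, degree 5 in Eb major, so V.
Eb-G-Bb has root Eb, degree 1 in Eb major, so I.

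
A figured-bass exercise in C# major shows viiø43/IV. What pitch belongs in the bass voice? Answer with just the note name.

The applied chord viiø43/IV is rooted on E#: E#-G#-B-D#.
The figure 43 means second inversion — the fifth is in the bass.

B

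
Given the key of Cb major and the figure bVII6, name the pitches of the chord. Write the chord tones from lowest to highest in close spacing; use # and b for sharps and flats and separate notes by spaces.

Db Fb Bbb

bVII6 is a major triad on the lowered seventh degree (the subtonic), borrowed from the parallel minor. In Cb major that root is Bbb.
So the chord is Bbb-Db-Fb, a major triad.
With the 6 figure the chord is in first inversion; from the bass Db upward in close position it reads Db-Fb-Bbb.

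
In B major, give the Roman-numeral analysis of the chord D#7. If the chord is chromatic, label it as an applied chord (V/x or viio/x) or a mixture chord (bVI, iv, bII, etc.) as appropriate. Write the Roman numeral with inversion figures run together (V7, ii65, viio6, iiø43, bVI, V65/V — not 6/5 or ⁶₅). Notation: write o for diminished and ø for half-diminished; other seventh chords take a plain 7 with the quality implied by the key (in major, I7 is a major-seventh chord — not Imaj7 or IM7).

V7/vi

The pitches D#-F##-A#-C# form a dominant seventh chord rooted on D#.
D# is not a diatonic chord root with this quality in B major, but it lies a perfect fifth above G# (vi), so the chord functions as an applied dominant of vi.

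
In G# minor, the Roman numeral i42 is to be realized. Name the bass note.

i in G# minor has root G#; the chord is G#-B-D#-F#.
The figure 42 means third inversion — the seventh is in the bass.

F#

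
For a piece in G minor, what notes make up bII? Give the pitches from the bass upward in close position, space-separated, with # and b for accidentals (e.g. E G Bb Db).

Ab C Eb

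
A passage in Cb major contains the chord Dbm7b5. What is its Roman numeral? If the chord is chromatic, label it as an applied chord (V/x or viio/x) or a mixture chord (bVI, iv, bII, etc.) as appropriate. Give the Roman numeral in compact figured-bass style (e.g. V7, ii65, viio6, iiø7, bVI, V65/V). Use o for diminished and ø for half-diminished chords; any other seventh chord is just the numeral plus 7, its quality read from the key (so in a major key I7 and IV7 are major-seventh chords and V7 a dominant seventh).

iiø7

The pitches Db-Fb-Abb-Cb form a half-diminished seventh chord rooted on Db.
Db is the second degree of Cb major. This is the half-diminished supertonic seventh, borrowed from the parallel minor.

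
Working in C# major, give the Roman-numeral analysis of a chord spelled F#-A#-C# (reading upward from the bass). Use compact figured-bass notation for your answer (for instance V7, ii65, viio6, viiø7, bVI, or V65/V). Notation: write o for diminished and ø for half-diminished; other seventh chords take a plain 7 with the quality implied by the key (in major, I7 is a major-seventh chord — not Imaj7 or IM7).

IV

The pitches F#-A#-C# form a major triad rooted on F#.
F# is scale degree 4 in C# major, and a major triad on that degree is written IV.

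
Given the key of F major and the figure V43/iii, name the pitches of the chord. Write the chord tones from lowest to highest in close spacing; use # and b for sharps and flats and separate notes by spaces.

B D E G#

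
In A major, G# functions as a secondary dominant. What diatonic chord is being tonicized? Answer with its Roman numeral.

The chord is a major triad on G#.
A dominant resolves down a perfect fifth: G# → C#. In A major, C# is scale degree 3, i.e. iii.

iii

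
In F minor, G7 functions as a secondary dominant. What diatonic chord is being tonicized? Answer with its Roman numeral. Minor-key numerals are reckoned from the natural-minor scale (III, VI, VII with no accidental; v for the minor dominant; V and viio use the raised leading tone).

The chord is a dominant seventh chord on G.
A dominant resolves down a perfect fifth: G → C. In F minor, C is scale degree 5, i.e. V.

V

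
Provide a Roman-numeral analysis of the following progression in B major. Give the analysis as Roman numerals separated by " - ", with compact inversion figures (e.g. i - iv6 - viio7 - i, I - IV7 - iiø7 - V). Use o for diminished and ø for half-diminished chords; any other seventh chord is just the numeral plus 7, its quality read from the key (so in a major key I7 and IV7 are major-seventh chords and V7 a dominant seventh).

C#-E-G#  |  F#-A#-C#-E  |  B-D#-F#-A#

ii - V7 - I7

C#-E-G#: root C# is the supertonic; minor triad there is ii.
F#-A#-C#-E has root F#, degree 5 in B major, so V7.
B-D#-F#-A# has root B, degree 1 in B major, so I7.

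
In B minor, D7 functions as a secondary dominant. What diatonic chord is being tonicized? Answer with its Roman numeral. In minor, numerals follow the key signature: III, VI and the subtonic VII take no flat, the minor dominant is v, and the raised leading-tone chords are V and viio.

The chord is a dominant seventh chord on D.
A dominant resolves down a perfect fifth: D → G. In B minor, G is scale degree 6, i.e. VI.

VI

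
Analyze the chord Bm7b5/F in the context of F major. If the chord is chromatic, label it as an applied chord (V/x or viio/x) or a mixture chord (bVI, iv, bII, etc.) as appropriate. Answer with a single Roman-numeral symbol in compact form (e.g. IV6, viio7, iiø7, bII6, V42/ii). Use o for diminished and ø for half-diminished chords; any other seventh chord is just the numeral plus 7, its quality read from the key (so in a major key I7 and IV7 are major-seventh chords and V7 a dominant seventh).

The pitches B-D-F-A form a half-diminished seventh chord rooted on B.
B sits a half step below C (V in F major); a diminished chord there is the applied leading-tone chord of V.
With F in the bass the chord is in second inversion, so the figured bass is 43.

viiø43/V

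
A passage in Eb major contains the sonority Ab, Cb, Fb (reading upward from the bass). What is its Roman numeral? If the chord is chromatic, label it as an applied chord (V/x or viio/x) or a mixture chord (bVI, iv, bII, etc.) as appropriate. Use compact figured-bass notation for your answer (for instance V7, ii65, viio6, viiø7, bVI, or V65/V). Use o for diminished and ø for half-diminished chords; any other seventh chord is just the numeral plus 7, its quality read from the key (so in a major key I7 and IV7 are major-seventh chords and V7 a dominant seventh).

Stacked in thirds the chord is Fb-Ab-Cb: a major triad on Fb.
Fb is the lowered second degree of Eb major (diatonic 2 would be F). This is the Neapolitan sixth — a major triad on the lowered second degree, here in its customary first inversion.
With Ab in the bass the chord is in first inversion, so the figured bass is 6.

bII6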